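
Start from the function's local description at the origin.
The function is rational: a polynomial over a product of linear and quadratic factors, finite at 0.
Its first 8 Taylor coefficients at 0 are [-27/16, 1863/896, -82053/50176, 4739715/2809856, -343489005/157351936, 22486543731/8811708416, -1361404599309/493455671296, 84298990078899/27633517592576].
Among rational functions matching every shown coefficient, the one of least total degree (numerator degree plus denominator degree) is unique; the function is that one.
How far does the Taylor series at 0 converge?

The radius of convergence is 8/9.

No rational of total degree below 3 reproduces all 8 coefficients; solving the [0/3] Pade equations on them gives f(u) = -7/(2*(u + 8/9)*(u**2 + u/4 + 7/3)), whose expansion matches every shown term.
Denominator factor (u + 8/9): pole of order 1 at -8/9, modulus 8/9.
Denominator factor (u**2 + u/4 + 7/3): discriminant -445/48, complex-conjugate roots (-1/8) + ((1/24)*sqrt(1335))*i and (-1/8) - ((1/24)*sqrt(1335))*i; poles of order 1, moduli (1/3)*sqrt(21) and (1/3)*sqrt(21).
The radius of convergence is the smallest modulus among the singular points: 8/9.


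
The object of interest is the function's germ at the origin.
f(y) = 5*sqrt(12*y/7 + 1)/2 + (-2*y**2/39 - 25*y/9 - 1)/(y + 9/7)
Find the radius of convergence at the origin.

Denominator factor (y + 9/7): pole of order 1 at -9/7, modulus 9/7.
Branch term (5/2)*sqrt(1 - y/(-7/12)): its argument vanishes at y = -7/12, a square-root branch point, modulus 7/12.
The radius of convergence is the smallest modulus among the singular points: 7/12.

The radius of convergence is 7/12.


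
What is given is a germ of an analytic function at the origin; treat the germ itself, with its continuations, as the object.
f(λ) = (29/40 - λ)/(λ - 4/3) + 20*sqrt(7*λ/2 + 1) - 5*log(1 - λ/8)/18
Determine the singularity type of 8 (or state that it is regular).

The term (-5/18)*log(1 - λ/(8)) has argument 1 - 8/(8) = 0 at 8: a logarithmic (infinitely-sheeted) branch point; the remaining terms are analytic or single-valued there.

The point is a logarithmic branch point.


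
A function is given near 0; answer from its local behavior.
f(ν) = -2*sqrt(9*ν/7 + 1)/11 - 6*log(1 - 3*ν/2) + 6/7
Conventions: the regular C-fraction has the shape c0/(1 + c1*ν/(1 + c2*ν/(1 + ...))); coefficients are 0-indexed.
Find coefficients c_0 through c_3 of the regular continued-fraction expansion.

The regular C-fraction coefficients are [52/77, -171/13, 171375/13832, 850187/60781000].

Taylor coefficients (expand at 0): a_0 = 52/77, a_1 = 684/77, a_2 = 7317/1078, a_3 = 203013/30184.
c0 = a_0 = 52/77. Peel one level at a time: if S = 1 + c*ν/S' with S'(0) = 1, then c is the ν-coefficient of S and S' = c*ν/(S - 1).
S_1 = c0/f = 1 + (-171/13)*ν + (1542375/9464)*ν^2 + ...; c1 = -171/13.
S_2 = c1*ν/(S_1 - 1) = 1 + (171375/13832)*ν + (-196197/1132096)*ν^2 + ...; c2 = 171375/13832.
S_3 = c2*ν/(S_2 - 1) = 1 + (850187/60781000)*ν + ...; c3 = 850187/60781000.


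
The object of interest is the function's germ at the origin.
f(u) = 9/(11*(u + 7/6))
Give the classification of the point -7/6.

The denominator factor u + 7/6 vanishes at -7/6 and appears to the power 1; the numerator there equals 9/11, nonzero, and no other factor vanishes.
Hence a pole whose order is the multiplicity, 1.

The point is a pole of order 1.


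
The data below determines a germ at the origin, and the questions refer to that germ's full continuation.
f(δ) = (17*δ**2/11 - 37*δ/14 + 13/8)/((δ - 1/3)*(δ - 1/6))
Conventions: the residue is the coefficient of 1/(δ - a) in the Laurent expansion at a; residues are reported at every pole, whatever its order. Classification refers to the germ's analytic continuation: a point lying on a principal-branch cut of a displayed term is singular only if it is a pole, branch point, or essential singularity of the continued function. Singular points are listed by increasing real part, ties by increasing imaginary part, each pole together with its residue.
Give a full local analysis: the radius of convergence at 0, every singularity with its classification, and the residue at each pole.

Radius of convergence at 0: 1/6.
At 1/6: a pole of order 1; residue -6805/924.
At 1/3: a pole of order 1; residue 5077/924.

Denominator factor (δ - 1/3): pole of order 1 at 1/3, modulus 1/3.
Denominator factor (δ - 1/6): pole of order 1 at 1/6, modulus 1/6.
The radius of convergence is the smallest modulus among the singular points: 1/6.
At the order-1 pole 1/6 set g(δ) = (δ - (1/6))*f(δ) = (17*δ**2/11 - 37*δ/14 + 13/8)/(δ - 1/3).
Simple pole: residue = g(a) at a = 1/6, which is -6805/924.
At the order-1 pole 1/3 set g(δ) = (δ - (1/3))*f(δ) = (17*δ**2/11 - 37*δ/14 + 13/8)/(δ - 1/6).
Simple pole: residue = g(a) at a = 1/3, which is 5077/924.
List the singular points by increasing real part (a conjugate pair: the negative imaginary part first).


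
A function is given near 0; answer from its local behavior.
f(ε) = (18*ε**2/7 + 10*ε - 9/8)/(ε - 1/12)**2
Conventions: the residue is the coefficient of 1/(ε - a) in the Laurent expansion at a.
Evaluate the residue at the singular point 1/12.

At the order-2 pole 1/12 set g(ε) = (ε - (1/12))^2*f(ε) = 18*ε**2/7 + 10*ε - 9/8.
Order-2 pole: residue = g'(a); g'(1/12) = 73/7, so the residue is 73/7.

The residue is 73/7.


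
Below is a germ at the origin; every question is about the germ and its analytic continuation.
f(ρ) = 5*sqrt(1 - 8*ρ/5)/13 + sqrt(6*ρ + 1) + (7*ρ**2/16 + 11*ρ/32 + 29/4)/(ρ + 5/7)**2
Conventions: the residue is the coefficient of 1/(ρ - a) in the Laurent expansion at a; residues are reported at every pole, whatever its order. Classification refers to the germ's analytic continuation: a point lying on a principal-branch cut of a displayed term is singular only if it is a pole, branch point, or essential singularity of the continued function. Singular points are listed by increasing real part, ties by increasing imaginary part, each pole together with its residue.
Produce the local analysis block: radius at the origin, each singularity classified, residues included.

Radius of convergence at 0: 1/6.
At -5/7: a pole of order 2; residue -9/32.
At -1/6: an algebraic (square-root) branch point.
At 5/8: an algebraic (square-root) branch point.

Denominator factor (ρ + 5/7)^2: pole of order 2 at -5/7, modulus 5/7.
Branch term (1)*sqrt(1 - ρ/(-1/6)): its argument vanishes at ρ = -1/6, a square-root branch point, modulus 1/6.
Branch term (5/13)*sqrt(1 - ρ/(5/8)): its argument vanishes at ρ = 5/8, a square-root branch point, modulus 5/8.
The radius of convergence is the smallest modulus among the singular points: 1/6.
The branch terms are analytic at -5/7 and contribute nothing to the residue; only the rational part matters.
At the order-2 pole -5/7 set g(ρ) = (ρ - (-5/7))^2*(rational part) = 7*ρ**2/16 + 11*ρ/32 + 29/4.
Order-2 pole: residue = g'(a); g'(-5/7) = -9/32, so the residue is -9/32.
List the singular points by increasing real part (a conjugate pair: the negative imaginary part first).


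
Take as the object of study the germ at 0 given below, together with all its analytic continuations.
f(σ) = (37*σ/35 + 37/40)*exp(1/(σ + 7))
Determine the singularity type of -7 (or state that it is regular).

The exponent 1/(σ - (-7)) has a pole at -7, so exp(1/(σ - (-7))) takes every nonzero value near it: an essential singularity (not a pole of any order).

The point is an essential singularity.


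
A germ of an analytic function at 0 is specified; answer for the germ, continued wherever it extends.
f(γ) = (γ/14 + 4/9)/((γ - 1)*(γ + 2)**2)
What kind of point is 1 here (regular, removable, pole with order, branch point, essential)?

The denominator factor γ - 1 vanishes at 1 and appears to the power 1; the numerator there equals 65/126, nonzero, and no other factor vanishes.
Hence a pole whose order is the multiplicity, 1.

The point is a pole of order 1.


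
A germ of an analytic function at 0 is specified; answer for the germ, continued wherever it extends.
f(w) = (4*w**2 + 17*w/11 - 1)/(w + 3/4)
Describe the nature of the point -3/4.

The point is a pole of order 1.

The denominator factor w + 3/4 vanishes at -3/4 and appears to the power 1; the numerator there equals 1/11, nonzero, and no other factor vanishes.
Hence a pole whose order is the multiplicity, 1.


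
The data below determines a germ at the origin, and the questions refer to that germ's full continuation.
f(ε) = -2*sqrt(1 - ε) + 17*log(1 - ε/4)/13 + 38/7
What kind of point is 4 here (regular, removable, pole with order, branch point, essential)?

The term (17/13)*log(1 - ε/(4)) has argument 1 - 4/(4) = 0 at 4: a logarithmic (infinitely-sheeted) branch point; the remaining terms are analytic or single-valued there.

The point is a logarithmic branch point.


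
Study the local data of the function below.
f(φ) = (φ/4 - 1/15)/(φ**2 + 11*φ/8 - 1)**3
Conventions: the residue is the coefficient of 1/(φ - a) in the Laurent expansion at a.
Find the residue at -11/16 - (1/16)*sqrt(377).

The residue is (234496/267913165)*sqrt(377).

The factor φ**2 + 11*φ/8 - 1 splits as (φ - a)(φ - a') with a = -11/16 - (1/16)*sqrt(377), a' = -11/16 + (1/16)*sqrt(377). At the order-3 pole a set g(φ) = (φ - a)^3*f(φ) = [φ/4 - 1/15] / (φ - a')^3.
Order-3 pole: residue = g''(a)/2; g''(-11/16 - (1/16)*sqrt(377)) = (468992/267913165)*sqrt(377), so the residue is (234496/267913165)*sqrt(377).


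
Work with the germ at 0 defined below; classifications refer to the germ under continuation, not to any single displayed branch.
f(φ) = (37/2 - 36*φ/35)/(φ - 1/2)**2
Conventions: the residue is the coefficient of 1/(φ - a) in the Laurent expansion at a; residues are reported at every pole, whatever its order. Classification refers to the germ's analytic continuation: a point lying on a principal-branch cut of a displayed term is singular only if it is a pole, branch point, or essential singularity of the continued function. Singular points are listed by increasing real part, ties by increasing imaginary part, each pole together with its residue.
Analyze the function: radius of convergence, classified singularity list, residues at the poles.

Denominator factor (φ - 1/2)^2: pole of order 2 at 1/2, modulus 1/2.
The radius of convergence is the smallest modulus among the singular points: 1/2.
At the order-2 pole 1/2 set g(φ) = (φ - (1/2))^2*f(φ) = 37/2 - 36*φ/35.
Order-2 pole: residue = g'(a); g'(1/2) = -36/35, so the residue is -36/35.

Radius of convergence at 0: 1/2.
At 1/2: a pole of order 2; residue -36/35.


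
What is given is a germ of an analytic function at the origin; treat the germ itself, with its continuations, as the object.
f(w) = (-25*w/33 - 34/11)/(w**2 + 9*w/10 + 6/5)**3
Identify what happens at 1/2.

The point is a regular point.

Denominator factors: w**2 + 9*w/10 + 6/5 = 19/10 at w = 1/2 — none vanishes.
So the germ continues analytically to 1/2.


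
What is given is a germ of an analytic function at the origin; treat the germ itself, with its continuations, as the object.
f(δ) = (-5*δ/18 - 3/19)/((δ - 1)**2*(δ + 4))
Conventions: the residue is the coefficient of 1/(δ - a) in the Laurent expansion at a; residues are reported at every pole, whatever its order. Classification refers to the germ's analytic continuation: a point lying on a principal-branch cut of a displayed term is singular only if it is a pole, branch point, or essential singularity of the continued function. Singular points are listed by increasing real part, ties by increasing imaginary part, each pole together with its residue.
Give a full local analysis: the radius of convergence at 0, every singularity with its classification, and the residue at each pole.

Denominator factor (δ + 4): pole of order 1 at -4, modulus 4.
Denominator factor (δ - 1)^2: pole of order 2 at 1, modulus 1.
The radius of convergence is the smallest modulus among the singular points: 1.
At the order-1 pole -4 set g(δ) = (δ - (-4))*f(δ) = (-5*δ/18 - 3/19)/(δ - 1)**2.
Simple pole: residue = g(a) at a = -4, which is 163/4275.
At the order-2 pole 1 set g(δ) = (δ - (1))^2*f(δ) = (-5*δ/18 - 3/19)/(δ + 4).
Order-2 pole: residue = g'(a); g'(1) = -163/4275, so the residue is -163/4275.
List the singular points by increasing real part (a conjugate pair: the negative imaginary part first).

Radius of convergence at 0: 1.
At -4: a pole of order 1; residue 163/4275.
At 1: a pole of order 2; residue -163/4275.


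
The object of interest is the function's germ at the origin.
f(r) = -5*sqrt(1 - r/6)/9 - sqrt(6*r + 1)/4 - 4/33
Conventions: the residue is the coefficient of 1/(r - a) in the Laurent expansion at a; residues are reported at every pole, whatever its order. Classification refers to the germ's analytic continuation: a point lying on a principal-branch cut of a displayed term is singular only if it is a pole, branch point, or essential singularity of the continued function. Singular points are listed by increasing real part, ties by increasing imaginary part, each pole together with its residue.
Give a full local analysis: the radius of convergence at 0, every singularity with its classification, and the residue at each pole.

Radius of convergence at 0: 1/6.
At -1/6: an algebraic (square-root) branch point.
At 6: an algebraic (square-root) branch point.

Branch term (-1/4)*sqrt(1 - r/(-1/6)): its argument vanishes at r = -1/6, a square-root branch point, modulus 1/6.
Branch term (-5/9)*sqrt(1 - r/(6)): its argument vanishes at r = 6, a square-root branch point, modulus 6.
The radius of convergence is the smallest modulus among the singular points: 1/6.
List the singular points by increasing real part (a conjugate pair: the negative imaginary part first).


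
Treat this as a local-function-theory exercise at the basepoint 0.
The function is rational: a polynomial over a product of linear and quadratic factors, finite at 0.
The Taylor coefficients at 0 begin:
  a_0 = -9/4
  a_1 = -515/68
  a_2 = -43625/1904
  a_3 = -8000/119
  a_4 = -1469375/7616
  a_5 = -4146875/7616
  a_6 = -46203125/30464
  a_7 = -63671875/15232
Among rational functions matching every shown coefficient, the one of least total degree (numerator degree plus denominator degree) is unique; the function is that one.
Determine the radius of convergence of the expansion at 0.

No rational of total degree below 4 reproduces all 8 coefficients; solving the [2/2] Pade equations on them gives f(n) = (n**2/7 + 10*n/17 - 9/25)/(n - 2/5)**2, whose expansion matches every shown term.
Denominator factor (n - 2/5)^2: pole of order 2 at 2/5, modulus 2/5.
The radius of convergence is the smallest modulus among the singular points: 2/5.

The radius of convergence is 2/5.


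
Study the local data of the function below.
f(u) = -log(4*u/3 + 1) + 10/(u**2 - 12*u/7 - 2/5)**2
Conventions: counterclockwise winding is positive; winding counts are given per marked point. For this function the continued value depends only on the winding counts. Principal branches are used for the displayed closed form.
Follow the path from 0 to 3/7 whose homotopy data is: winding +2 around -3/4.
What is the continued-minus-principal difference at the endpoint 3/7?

Continued minus principal equals -(4)*pi*i.

The rational part is single-valued and drops out of the difference; each branch term changes only by its own monodromy.
(-1)*log(1 - u/(-3/4)): each positive loop around -3/4 adds 2*pi*i to the log, so winding +2 contributes (-1)*(2)*2*pi*i = -(4)*pi*i.
Summing the contributions at u = 3/7 gives -(4)*pi*i.


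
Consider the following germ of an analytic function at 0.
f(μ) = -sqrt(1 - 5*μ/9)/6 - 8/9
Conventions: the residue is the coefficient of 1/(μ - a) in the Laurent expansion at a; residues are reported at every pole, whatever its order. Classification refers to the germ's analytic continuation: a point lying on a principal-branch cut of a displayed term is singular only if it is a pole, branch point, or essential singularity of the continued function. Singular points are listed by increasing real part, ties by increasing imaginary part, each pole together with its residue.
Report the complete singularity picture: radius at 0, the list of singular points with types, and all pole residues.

Radius of convergence at 0: 9/5.
At 9/5: an algebraic (square-root) branch point.

Branch term (-1/6)*sqrt(1 - μ/(9/5)): its argument vanishes at μ = 9/5, a square-root branch point, modulus 9/5.
The radius of convergence is the smallest modulus among the singular points: 9/5.


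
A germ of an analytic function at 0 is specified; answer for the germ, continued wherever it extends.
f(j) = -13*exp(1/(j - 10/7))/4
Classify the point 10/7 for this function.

The exponent 1/(j - (10/7)) has a pole at 10/7, so exp(1/(j - (10/7))) takes every nonzero value near it: an essential singularity (not a pole of any order).

The point is an essential singularity.


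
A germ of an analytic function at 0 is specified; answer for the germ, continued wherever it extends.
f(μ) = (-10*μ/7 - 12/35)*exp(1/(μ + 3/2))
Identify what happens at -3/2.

The point is an essential singularity.

The exponent 1/(μ - (-3/2)) has a pole at -3/2, so exp(1/(μ - (-3/2))) takes every nonzero value near it: an essential singularity (not a pole of any order).


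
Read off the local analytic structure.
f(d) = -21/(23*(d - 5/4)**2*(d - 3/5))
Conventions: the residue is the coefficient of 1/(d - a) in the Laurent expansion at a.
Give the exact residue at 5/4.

At the order-2 pole 5/4 set g(d) = (d - (5/4))^2*f(d) = -21/(23*(d - 3/5)).
Order-2 pole: residue = g'(a); g'(5/4) = 8400/3887, so the residue is 8400/3887.

The residue is 8400/3887.


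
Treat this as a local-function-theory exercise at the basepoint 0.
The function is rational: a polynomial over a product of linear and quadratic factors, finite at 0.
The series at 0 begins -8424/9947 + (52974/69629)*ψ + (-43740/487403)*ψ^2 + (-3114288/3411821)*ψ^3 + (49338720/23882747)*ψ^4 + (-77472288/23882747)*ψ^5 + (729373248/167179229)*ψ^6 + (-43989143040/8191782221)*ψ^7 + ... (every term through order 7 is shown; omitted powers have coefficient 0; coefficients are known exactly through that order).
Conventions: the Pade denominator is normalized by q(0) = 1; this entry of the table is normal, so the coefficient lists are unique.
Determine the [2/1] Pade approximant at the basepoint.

Taylor coefficients needed (read off): a_0 = -8424/9947, a_1 = 52974/69629, a_2 = -43740/487403, a_3 = -3114288/3411821.
Write the denominator as Q(ψ) = 1 + q1*ψ. Requiring Q*f - P = O(ψ^4) with deg P <= 2 kills the coefficients of ψ^3..ψ^3 in Q*f:
  ψ^3: a_3 + q1*a_2 = 0, i.e. -3114288/3411821 + (-43740/487403)*q1 = 0.
Solving this linear system: q1 = -356/35.
The numerator is Q*f truncated at degree 2: P0 = a_0 = -8424/9947; P1 = a_1 + q1*a_0 = 3263814/348145; P2 = a_2 + q1*a_1 = -19077444/2437015.

The Pade approximant has numerator coefficients [-8424/9947, 3263814/348145, -19077444/2437015]; denominator coefficients [1, -356/35].


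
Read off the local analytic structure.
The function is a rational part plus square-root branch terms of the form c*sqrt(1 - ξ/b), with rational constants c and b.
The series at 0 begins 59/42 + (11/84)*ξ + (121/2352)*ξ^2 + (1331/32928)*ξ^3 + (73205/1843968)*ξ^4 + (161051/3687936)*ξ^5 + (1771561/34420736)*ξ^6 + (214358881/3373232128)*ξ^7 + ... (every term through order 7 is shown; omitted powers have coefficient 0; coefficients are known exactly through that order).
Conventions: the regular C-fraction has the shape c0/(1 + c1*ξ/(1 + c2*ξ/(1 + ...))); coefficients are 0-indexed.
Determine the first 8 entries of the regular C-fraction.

The regular C-fraction coefficients are [59/42, -11/118, -495/1652, -649/1260, -341/1260, -495/868, -187/868, -341/476].

Taylor coefficients (read off): a_0 = 59/42, a_1 = 11/84, a_2 = 121/2352, a_3 = 1331/32928, a_4 = 73205/1843968, a_5 = 161051/3687936, a_6 = 1771561/34420736, a_7 = 214358881/3373232128.
c0 = a_0 = 59/42. Peel one level at a time: if S = 1 + c*ξ/S' with S'(0) = 1, then c is the ξ-coefficient of S and S' = c*ξ/(S - 1).
S_1 = c0/f = 1 + (-11/118)*ξ + (-5445/194936)*ξ^2 + ...; c1 = -11/118.
S_2 = c1*ξ/(S_1 - 1) = 1 + (-495/1652)*ξ + (-121/784)*ξ^2 + ...; c2 = -495/1652.
S_3 = c2*ξ/(S_2 - 1) = 1 + (-649/1260)*ξ + (-221309/1587600)*ξ^2 + ...; c3 = -649/1260.
S_4 = c3*ξ/(S_3 - 1) = 1 + (-341/1260)*ξ + (-121/784)*ξ^2 + ...; c4 = -341/1260.
S_5 = c4*ξ/(S_4 - 1) = 1 + (-495/868)*ξ + (-92565/753424)*ξ^2 + ...; c5 = -495/868.
S_6 = c5*ξ/(S_5 - 1) = 1 + (-187/868)*ξ + (-121/784)*ξ^2 + ...; c6 = -187/868.
S_7 = c6*ξ/(S_6 - 1) = 1 + (-341/476)*ξ + ...; c7 = -341/476.


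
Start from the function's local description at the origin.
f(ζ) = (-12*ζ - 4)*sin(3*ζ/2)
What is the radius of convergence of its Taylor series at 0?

The radius of convergence is infinite.

The factor sin(3*ζ/2) is entire and contributes no finite singular point.
The polynomial part has no poles.
No finite singular points: the Taylor series at 0 converges everywhere.


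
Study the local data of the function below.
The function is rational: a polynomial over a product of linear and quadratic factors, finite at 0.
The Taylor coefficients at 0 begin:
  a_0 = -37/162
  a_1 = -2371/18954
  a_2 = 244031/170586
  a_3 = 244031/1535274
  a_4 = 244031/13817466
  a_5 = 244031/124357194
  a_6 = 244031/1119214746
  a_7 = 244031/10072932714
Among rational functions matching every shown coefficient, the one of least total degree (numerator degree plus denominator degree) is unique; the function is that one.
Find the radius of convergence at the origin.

The radius of convergence is 9.

No rational of total degree below 3 reproduces all 8 coefficients; solving the [2/1] Pade equations on them gives f(h) = (-13*h**2 + 35*h/39 + 37/18)/(h - 9), whose expansion matches every shown term.
Denominator factor (h - 9): pole of order 1 at 9, modulus 9.
The radius of convergence is the smallest modulus among the singular points: 9.


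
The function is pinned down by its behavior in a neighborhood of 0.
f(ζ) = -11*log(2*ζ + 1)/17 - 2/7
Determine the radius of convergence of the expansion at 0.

Branch term (-11/17)*log(1 - ζ/(-1/2)): its argument vanishes at ζ = -1/2, a logarithmic branch point, modulus 1/2.
The radius of convergence is the smallest modulus among the singular points: 1/2.

The radius of convergence is 1/2.


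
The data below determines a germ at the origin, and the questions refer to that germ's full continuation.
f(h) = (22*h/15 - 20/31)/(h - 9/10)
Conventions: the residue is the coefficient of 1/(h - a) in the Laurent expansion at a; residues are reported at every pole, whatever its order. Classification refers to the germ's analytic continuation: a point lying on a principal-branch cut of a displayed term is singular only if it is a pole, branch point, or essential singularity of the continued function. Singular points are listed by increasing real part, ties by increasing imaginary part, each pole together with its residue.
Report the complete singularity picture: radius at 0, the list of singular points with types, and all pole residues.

Radius of convergence at 0: 9/10.
At 9/10: a pole of order 1; residue 523/775.

Denominator factor (h - 9/10): pole of order 1 at 9/10, modulus 9/10.
The radius of convergence is the smallest modulus among the singular points: 9/10.
At the order-1 pole 9/10 set g(h) = (h - (9/10))*f(h) = 22*h/15 - 20/31.
Simple pole: residue = g(a) at a = 9/10, which is 523/775.


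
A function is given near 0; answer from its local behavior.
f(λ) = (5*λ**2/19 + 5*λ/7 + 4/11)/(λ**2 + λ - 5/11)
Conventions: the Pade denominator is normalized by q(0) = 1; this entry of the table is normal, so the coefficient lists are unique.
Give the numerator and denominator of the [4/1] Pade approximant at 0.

The Pade approximant has numerator coefficients [-4/5, -201091/206555, 28999696/192302705, -19937291/192302705, 19937291/192302705]; denominator coefficients [1, -4261532/1445885].

Taylor coefficients needed (expand at 0): a_0 = -4/5, a_1 = -583/175, a_2 = -160732/16625, a_3 = -2377287/83125, a_4 = -4998631/59375, a_5 = -515645372/2078125.
Write the denominator as Q(λ) = 1 + q1*λ. Requiring Q*f - P = O(λ^6) with deg P <= 4 kills the coefficients of λ^5..λ^5 in Q*f:
  λ^5: a_5 + q1*a_4 = 0, i.e. -515645372/2078125 + (-4998631/59375)*q1 = 0.
Solving this linear system: q1 = -4261532/1445885.
The numerator is Q*f truncated at degree 4: P0 = a_0 = -4/5; P1 = a_1 + q1*a_0 = -201091/206555; P2 = a_2 + q1*a_1 = 28999696/192302705; P3 = a_3 + q1*a_2 = -19937291/192302705; P4 = a_4 + q1*a_3 = 19937291/192302705.


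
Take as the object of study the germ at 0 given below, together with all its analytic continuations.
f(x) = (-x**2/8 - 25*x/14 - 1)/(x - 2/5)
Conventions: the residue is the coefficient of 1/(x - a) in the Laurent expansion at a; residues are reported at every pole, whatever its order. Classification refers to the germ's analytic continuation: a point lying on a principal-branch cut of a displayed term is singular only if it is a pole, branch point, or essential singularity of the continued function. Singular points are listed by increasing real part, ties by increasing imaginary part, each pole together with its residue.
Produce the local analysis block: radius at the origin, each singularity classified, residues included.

Denominator factor (x - 2/5): pole of order 1 at 2/5, modulus 2/5.
The radius of convergence is the smallest modulus among the singular points: 2/5.
At the order-1 pole 2/5 set g(x) = (x - (2/5))*f(x) = -x**2/8 - 25*x/14 - 1.
Simple pole: residue = g(a) at a = 2/5, which is -607/350.

Radius of convergence at 0: 2/5.
At 2/5: a pole of order 1; residue -607/350.


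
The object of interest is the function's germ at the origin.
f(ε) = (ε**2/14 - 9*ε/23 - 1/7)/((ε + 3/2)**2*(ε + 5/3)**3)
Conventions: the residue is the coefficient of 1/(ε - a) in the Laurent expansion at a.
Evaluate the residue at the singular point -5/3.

The residue is 399654/161.

At the order-3 pole -5/3 set g(ε) = (ε - (-5/3))^3*f(ε) = (ε**2/14 - 9*ε/23 - 1/7)/(ε + 3/2)**2.
Order-3 pole: residue = g''(a)/2; g''(-5/3) = 799308/161, so the residue is 399654/161.


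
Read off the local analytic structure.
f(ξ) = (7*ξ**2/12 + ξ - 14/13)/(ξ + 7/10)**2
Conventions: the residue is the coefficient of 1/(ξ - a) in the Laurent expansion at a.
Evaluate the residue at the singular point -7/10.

At the order-2 pole -7/10 set g(ξ) = (ξ - (-7/10))^2*f(ξ) = 7*ξ**2/12 + ξ - 14/13.
Order-2 pole: residue = g'(a); g'(-7/10) = 11/60, so the residue is 11/60.

The residue is 11/60.


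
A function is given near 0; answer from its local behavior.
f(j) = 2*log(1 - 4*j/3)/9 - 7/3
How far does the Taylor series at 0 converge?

Branch term (2/9)*log(1 - j/(3/4)): its argument vanishes at j = 3/4, a logarithmic branch point, modulus 3/4.
The radius of convergence is the smallest modulus among the singular points: 3/4.

The radius of convergence is 3/4.


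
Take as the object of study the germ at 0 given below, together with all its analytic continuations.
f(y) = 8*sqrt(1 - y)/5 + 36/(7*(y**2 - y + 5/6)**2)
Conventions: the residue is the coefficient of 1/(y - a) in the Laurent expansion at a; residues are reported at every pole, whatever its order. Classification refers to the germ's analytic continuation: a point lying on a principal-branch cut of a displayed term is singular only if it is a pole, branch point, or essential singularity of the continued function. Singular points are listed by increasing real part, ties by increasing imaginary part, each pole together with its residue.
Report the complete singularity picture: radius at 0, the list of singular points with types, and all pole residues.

Denominator factor (y**2 - y + 5/6)^2: discriminant -7/3, complex-conjugate roots (1/2) + ((1/6)*sqrt(21))*i and (1/2) - ((1/6)*sqrt(21))*i; poles of order 2, moduli (1/6)*sqrt(30) and (1/6)*sqrt(30).
Branch term (8/5)*sqrt(1 - y/(1)): its argument vanishes at y = 1, a square-root branch point, modulus 1.
The radius of convergence is the smallest modulus among the singular points: (1/6)*sqrt(30).
The branch term is analytic at (1/2) - ((1/6)*sqrt(21))*i and contributes nothing to the residue; only the rational part matters.
The factor y**2 - y + 5/6 splits as (y - a)(y - a') with a = (1/2) - ((1/6)*sqrt(21))*i, a' = (1/2) + ((1/6)*sqrt(21))*i. At the order-2 pole a set g(y) = (y - a)^2*(rational part) = [36/7] / (y - a')^2.
Order-2 pole: residue = g'(a); g'((1/2) - ((1/6)*sqrt(21))*i) = ((216/343)*sqrt(21))*i, so the residue is ((216/343)*sqrt(21))*i.
The branch term is analytic at (1/2) + ((1/6)*sqrt(21))*i and contributes nothing to the residue; only the rational part matters.
The factor y**2 - y + 5/6 splits as (y - a)(y - a') with a = (1/2) + ((1/6)*sqrt(21))*i, a' = (1/2) - ((1/6)*sqrt(21))*i. At the order-2 pole a set g(y) = (y - a)^2*(rational part) = [36/7] / (y - a')^2.
Order-2 pole: residue = g'(a); g'((1/2) + ((1/6)*sqrt(21))*i) = -((216/343)*sqrt(21))*i, so the residue is -((216/343)*sqrt(21))*i.
List the singular points by increasing real part (a conjugate pair: the negative imaginary part first).

Radius of convergence at 0: (1/6)*sqrt(30).
At (1/2) - ((1/6)*sqrt(21))*i: a pole of order 2; residue ((216/343)*sqrt(21))*i.
At (1/2) + ((1/6)*sqrt(21))*i: a pole of order 2; residue -((216/343)*sqrt(21))*i.
At 1: an algebraic (square-root) branch point.


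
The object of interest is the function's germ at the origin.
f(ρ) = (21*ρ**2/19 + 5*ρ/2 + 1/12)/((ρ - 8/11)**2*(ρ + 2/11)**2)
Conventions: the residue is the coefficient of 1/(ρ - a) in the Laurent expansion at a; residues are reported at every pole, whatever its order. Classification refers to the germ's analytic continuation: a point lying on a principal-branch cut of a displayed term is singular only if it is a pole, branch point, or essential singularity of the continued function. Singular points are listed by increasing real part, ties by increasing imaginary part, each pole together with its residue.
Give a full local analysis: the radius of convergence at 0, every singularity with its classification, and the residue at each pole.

Denominator factor (ρ - 8/11)^2: pole of order 2 at 8/11, modulus 8/11.
Denominator factor (ρ + 2/11)^2: pole of order 2 at -2/11, modulus 2/11.
The radius of convergence is the smallest modulus among the singular points: 2/11.
At the order-2 pole -2/11 set g(ρ) = (ρ - (-2/11))^2*f(ρ) = (21*ρ**2/19 + 5*ρ/2 + 1/12)/(ρ - 8/11)**2.
Order-2 pole: residue = g'(a); g'(-2/11) = 187847/114000, so the residue is 187847/114000.
At the order-2 pole 8/11 set g(ρ) = (ρ - (8/11))^2*f(ρ) = (21*ρ**2/19 + 5*ρ/2 + 1/12)/(ρ + 2/11)**2.
Order-2 pole: residue = g'(a); g'(8/11) = -187847/114000, so the residue is -187847/114000.
List the singular points by increasing real part (a conjugate pair: the negative imaginary part first).

Radius of convergence at 0: 2/11.
At -2/11: a pole of order 2; residue 187847/114000.
At 8/11: a pole of order 2; residue -187847/114000.


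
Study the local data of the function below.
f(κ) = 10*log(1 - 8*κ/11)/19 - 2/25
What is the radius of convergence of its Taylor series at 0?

The radius of convergence is 11/8.

Branch term (10/19)*log(1 - κ/(11/8)): its argument vanishes at κ = 11/8, a logarithmic branch point, modulus 11/8.
The radius of convergence is the smallest modulus among the singular points: 11/8.


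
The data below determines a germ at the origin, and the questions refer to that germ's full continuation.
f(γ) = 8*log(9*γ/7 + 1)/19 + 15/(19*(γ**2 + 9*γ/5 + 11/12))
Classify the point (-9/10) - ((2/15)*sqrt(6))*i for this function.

The denominator factor γ**2 + 9*γ/5 + 11/12 vanishes at (-9/10) - ((2/15)*sqrt(6))*i and appears to the power 1; the numerator there equals 15/19, nonzero, and no other factor vanishes.
The branch terms are analytic at this point.
Hence a pole whose order is the multiplicity, 1.

The point is a pole of order 1.


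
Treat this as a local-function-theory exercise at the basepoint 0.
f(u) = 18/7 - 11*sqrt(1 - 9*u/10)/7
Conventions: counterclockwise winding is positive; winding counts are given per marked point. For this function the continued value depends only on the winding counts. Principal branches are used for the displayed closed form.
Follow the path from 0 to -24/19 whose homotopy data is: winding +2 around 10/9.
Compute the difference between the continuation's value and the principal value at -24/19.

Continued minus principal equals 0.

The rational part is single-valued and drops out of the difference; each branch term changes only by its own monodromy.
(-11/7)*sqrt(1 - u/(10/9)): winding +2 is even, the square root returns to the same sheet, contribution 0.
Summing the contributions at u = -24/19 gives 0.


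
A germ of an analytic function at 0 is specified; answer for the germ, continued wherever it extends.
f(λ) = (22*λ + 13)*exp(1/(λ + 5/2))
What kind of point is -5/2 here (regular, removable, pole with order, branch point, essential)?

The exponent 1/(λ - (-5/2)) has a pole at -5/2, so exp(1/(λ - (-5/2))) takes every nonzero value near it: an essential singularity (not a pole of any order).

The point is an essential singularity.


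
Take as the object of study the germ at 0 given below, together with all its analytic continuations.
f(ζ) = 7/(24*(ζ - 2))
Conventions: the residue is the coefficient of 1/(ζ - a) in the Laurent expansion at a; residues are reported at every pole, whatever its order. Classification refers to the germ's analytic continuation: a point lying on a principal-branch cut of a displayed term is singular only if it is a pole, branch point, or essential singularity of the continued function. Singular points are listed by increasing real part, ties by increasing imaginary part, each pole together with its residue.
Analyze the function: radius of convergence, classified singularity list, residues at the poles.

Radius of convergence at 0: 2.
At 2: a pole of order 1; residue 7/24.

Denominator factor (ζ - 2): pole of order 1 at 2, modulus 2.
The radius of convergence is the smallest modulus among the singular points: 2.
At the order-1 pole 2 set g(ζ) = (ζ - (2))*f(ζ) = 7/24.
Simple pole: residue = g(a) at a = 2, which is 7/24.


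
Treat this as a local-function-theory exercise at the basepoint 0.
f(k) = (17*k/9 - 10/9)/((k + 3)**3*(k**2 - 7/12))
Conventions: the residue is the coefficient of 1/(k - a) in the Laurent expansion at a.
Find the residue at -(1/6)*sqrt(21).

The factor k**2 - 7/12 splits as (k - a)(k - a') with a = -(1/6)*sqrt(21), a' = (1/6)*sqrt(21). At the order-1 pole a set g(k) = (k - a)*f(k) = [(17*k/9 - 10/9)/(k + 3)**3] / (k - a').
Simple pole: residue = g(a) at a = -(1/6)*sqrt(21), which is 79112/1030301 + (343316/21636321)*sqrt(21).

The residue is 79112/1030301 + (343316/21636321)*sqrt(21).


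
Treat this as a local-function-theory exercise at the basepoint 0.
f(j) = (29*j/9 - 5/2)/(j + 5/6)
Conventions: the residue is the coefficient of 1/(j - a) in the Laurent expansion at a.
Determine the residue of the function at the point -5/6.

The residue is -140/27.

At the order-1 pole -5/6 set g(j) = (j - (-5/6))*f(j) = 29*j/9 - 5/2.
Simple pole: residue = g(a) at a = -5/6, which is -140/27.


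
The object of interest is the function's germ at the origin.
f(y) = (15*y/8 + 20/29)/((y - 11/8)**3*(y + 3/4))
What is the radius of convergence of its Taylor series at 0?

The radius of convergence is 3/4.

Denominator factor (y - 11/8)^3: pole of order 3 at 11/8, modulus 11/8.
Denominator factor (y + 3/4): pole of order 1 at -3/4, modulus 3/4.
The radius of convergence is the smallest modulus among the singular points: 3/4.


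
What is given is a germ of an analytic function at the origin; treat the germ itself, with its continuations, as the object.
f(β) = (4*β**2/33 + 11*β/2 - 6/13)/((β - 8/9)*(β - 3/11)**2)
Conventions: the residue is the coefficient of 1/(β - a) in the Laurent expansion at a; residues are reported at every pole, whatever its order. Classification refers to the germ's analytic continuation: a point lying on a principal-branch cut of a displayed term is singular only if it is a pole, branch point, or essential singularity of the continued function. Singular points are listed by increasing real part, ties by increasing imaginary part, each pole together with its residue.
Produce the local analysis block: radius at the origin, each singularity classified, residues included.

Radius of convergence at 0: 3/11.
At 3/11: a pole of order 2; residue -6274854/532103.
At 8/9: a pole of order 1; residue 1728914/145119.

Denominator factor (β - 3/11)^2: pole of order 2 at 3/11, modulus 3/11.
Denominator factor (β - 8/9): pole of order 1 at 8/9, modulus 8/9.
The radius of convergence is the smallest modulus among the singular points: 3/11.
At the order-2 pole 3/11 set g(β) = (β - (3/11))^2*f(β) = (4*β**2/33 + 11*β/2 - 6/13)/(β - 8/9).
Order-2 pole: residue = g'(a); g'(3/11) = -6274854/532103, so the residue is -6274854/532103.
At the order-1 pole 8/9 set g(β) = (β - (8/9))*f(β) = (4*β**2/33 + 11*β/2 - 6/13)/(β - 3/11)**2.
Simple pole: residue = g(a) at a = 8/9, which is 1728914/145119.
List the singular points by increasing real part (a conjugate pair: the negative imaginary part first).


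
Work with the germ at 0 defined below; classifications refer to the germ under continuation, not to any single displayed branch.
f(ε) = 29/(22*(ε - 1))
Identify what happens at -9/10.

Denominator factors: ε - 1 = -19/10 at ε = -9/10 — none vanishes.
So the germ continues analytically to -9/10.

The point is a regular point.


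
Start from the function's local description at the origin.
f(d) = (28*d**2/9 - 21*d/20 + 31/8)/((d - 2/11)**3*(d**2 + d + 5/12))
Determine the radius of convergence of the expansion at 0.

Denominator factor (d**2 + d + 5/12): discriminant -2/3, complex-conjugate roots (-1/2) + ((1/6)*sqrt(6))*i and (-1/2) - ((1/6)*sqrt(6))*i; poles of order 1, moduli (1/6)*sqrt(15) and (1/6)*sqrt(15).
Denominator factor (d - 2/11)^3: pole of order 3 at 2/11, modulus 2/11.
The radius of convergence is the smallest modulus among the singular points: 2/11.

The radius of convergence is 2/11.


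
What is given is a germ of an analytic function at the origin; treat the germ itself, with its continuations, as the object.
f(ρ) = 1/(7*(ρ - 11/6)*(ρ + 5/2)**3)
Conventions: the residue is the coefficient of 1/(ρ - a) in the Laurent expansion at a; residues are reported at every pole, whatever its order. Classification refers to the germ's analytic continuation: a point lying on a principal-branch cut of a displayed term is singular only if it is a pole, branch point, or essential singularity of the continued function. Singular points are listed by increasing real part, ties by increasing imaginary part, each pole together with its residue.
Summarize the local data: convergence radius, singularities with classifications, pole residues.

Denominator factor (ρ - 11/6): pole of order 1 at 11/6, modulus 11/6.
Denominator factor (ρ + 5/2)^3: pole of order 3 at -5/2, modulus 5/2.
The radius of convergence is the smallest modulus among the singular points: 11/6.
At the order-3 pole -5/2 set g(ρ) = (ρ - (-5/2))^3*f(ρ) = 1/(7*(ρ - 11/6)).
Order-3 pole: residue = g''(a)/2; g''(-5/2) = -54/15379, so the residue is -27/15379.
At the order-1 pole 11/6 set g(ρ) = (ρ - (11/6))*f(ρ) = 1/(7*(ρ + 5/2)**3).
Simple pole: residue = g(a) at a = 11/6, which is 27/15379.
List the singular points by increasing real part (a conjugate pair: the negative imaginary part first).

Radius of convergence at 0: 11/6.
At -5/2: a pole of order 3; residue -27/15379.
At 11/6: a pole of order 1; residue 27/15379.


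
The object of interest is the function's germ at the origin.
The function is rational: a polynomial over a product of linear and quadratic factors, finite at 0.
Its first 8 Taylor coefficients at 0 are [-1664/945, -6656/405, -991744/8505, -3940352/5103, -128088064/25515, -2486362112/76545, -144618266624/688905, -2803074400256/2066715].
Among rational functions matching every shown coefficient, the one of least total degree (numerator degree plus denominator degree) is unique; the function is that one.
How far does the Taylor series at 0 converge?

The radius of convergence is 5/2 - (1/2)*sqrt(22).

No rational of total degree below 4 reproduces all 8 coefficients; solving the [0/4] Pade equations on them gives f(ν) = -26/(35*(ν - 3/4)**2*(ν**2 - 5*ν + 3/4)), whose expansion matches every shown term.
Denominator factor (ν**2 - 5*ν + 3/4): discriminant 22, real irrational roots 5/2 + (1/2)*sqrt(22) and 5/2 - (1/2)*sqrt(22); poles of order 1, moduli 5/2 + (1/2)*sqrt(22) and 5/2 - (1/2)*sqrt(22).
Denominator factor (ν - 3/4)^2: pole of order 2 at 3/4, modulus 3/4.
The radius of convergence is the smallest modulus among the singular points: 5/2 - (1/2)*sqrt(22).
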